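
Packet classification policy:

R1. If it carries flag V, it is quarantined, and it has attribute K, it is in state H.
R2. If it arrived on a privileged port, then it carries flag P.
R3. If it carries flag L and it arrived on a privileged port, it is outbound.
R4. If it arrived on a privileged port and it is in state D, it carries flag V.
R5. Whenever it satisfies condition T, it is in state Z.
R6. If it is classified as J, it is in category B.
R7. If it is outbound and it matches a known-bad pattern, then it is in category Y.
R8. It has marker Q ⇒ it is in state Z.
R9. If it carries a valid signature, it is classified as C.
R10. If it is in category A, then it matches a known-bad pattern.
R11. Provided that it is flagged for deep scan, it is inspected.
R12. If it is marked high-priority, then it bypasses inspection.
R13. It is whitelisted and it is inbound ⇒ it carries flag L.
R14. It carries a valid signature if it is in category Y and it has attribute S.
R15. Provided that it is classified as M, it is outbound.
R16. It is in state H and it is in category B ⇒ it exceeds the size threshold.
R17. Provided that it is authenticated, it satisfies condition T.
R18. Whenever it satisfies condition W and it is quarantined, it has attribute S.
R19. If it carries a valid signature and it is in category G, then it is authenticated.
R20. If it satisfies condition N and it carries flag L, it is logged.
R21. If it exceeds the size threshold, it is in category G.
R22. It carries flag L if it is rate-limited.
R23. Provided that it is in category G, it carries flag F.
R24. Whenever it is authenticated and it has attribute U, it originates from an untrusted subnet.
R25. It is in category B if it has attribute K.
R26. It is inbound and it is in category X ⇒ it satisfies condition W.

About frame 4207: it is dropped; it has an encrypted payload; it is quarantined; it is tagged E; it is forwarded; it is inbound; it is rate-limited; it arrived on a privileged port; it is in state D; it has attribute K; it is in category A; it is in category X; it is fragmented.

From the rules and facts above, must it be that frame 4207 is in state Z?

Yes

By R4 (it arrived on a privileged port, it is in state D): it carries flag V.
By R10 (it is in category A): it matches a known-bad pattern.
By R22 (it is rate-limited): it carries flag L.
By R25 (it has attribute K): it is in category B.
By R26 (it is inbound, it is in category X): it satisfies condition W.
By R1 (it carries flag V, it is quarantined, it has attribute K): it is in state H.
By R3 (it carries flag L, it arrived on a privileged port): it is outbound.
By R7 (it is outbound, it matches a known-bad pattern): it is in category Y.
By R16 (it is in state H, it is in category B): it exceeds the size threshold.
By R18 (it satisfies condition W, it is quarantined): it has attribute S.
By R21 (it exceeds the size threshold): it is in category G.
By R14 (it is in category Y, it has attribute S): it carries a valid signature.
By R19 (it carries a valid signature, it is in category G): it is authenticated.
By R17 (it is authenticated): it satisfies condition T.
By R5 (it satisfies condition T): it is in state Z.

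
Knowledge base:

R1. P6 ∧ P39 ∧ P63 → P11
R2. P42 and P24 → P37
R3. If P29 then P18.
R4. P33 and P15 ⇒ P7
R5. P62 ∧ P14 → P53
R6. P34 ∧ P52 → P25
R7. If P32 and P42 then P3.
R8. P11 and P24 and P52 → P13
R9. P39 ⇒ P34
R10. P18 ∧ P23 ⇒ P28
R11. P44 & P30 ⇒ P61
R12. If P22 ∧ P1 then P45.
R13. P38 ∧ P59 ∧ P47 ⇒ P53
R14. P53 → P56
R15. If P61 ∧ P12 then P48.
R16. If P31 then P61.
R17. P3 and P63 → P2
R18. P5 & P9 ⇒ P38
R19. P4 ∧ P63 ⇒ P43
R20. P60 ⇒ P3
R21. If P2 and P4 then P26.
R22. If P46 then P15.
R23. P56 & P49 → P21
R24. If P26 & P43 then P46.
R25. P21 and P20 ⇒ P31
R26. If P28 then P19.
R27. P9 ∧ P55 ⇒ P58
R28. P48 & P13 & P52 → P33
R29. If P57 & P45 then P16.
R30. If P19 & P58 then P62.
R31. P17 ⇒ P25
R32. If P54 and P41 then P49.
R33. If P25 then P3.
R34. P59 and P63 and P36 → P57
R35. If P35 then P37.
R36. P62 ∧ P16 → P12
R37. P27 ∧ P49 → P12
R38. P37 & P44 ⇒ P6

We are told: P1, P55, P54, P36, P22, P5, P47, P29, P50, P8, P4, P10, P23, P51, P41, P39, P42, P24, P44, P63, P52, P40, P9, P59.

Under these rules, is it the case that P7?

No

Forward chaining from the given facts derives: P37, P18, P34, P28, P45, P38, P43, P19, P58, P62, P49, P57, P6, P11, P25, P13, P53, P56, P21, P16, P3, P12, P2, P26, P46, P15.
The only rule concluding P7 is R4, which needs P33; that is never established.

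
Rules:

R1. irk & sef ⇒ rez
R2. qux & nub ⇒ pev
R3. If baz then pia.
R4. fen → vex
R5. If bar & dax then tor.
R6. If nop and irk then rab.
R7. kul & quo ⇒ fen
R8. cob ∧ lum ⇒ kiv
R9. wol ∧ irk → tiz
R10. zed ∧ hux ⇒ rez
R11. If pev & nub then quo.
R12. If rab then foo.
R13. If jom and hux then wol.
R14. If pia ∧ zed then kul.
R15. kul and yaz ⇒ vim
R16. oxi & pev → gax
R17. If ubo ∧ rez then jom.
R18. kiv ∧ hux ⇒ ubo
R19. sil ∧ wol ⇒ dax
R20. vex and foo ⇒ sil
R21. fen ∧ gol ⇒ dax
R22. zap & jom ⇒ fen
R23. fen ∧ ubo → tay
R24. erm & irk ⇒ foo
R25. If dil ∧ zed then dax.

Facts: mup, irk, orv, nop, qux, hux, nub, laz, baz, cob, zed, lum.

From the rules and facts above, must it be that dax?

pev  (by R2: qux, nub)
pia  (by R3: baz)
rab  (by R6: nop, irk)
kiv  (by R8: cob, lum)
rez  (by R10: zed, hux)
quo  (by R11: pev, nub)
foo  (by R12: rab)
kul  (by R14: pia, zed)
ubo  (by R18: kiv, hux)
fen  (by R7: kul, quo)
jom  (by R17: ubo, rez)
vex  (by R4: fen)
wol  (by R13: jom, hux)
sil  (by R20: vex, foo)
dax  (by R19: sil, wol)

Yes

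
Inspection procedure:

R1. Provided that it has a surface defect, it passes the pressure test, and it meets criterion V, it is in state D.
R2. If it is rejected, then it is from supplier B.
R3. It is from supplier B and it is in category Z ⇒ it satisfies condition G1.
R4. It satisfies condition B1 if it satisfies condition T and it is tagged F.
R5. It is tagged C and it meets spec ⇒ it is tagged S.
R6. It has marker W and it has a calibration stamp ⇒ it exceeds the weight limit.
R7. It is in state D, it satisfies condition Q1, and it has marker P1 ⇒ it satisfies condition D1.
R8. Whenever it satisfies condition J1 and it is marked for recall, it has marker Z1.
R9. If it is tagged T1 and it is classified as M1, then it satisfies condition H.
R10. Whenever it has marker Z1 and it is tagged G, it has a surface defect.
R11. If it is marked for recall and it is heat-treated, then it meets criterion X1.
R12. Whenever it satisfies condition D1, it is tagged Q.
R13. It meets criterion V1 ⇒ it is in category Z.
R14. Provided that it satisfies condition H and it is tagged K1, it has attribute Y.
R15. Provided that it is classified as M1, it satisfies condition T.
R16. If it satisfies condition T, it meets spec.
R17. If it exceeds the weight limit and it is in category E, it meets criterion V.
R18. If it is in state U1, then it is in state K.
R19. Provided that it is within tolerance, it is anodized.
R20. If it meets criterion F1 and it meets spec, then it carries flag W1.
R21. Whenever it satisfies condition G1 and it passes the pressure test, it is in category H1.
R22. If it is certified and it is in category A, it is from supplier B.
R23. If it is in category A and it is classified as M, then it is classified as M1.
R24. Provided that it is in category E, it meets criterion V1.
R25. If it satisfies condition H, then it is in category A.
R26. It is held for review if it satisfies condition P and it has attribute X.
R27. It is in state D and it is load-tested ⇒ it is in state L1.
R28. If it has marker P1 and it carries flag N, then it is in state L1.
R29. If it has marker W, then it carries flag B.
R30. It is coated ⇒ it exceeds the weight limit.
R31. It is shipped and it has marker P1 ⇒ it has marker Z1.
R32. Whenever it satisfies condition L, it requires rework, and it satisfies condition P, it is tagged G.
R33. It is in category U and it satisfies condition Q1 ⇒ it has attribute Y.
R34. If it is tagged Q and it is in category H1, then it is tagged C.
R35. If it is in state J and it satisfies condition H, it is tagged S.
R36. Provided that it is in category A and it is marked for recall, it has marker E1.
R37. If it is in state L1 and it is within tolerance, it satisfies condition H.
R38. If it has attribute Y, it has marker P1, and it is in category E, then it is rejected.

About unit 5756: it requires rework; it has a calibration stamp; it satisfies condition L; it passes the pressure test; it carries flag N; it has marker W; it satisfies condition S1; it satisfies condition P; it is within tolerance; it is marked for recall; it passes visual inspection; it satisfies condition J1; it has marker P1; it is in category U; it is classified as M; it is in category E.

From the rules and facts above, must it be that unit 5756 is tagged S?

Forward chaining from the given facts derives: exceeds the weight limit, has marker Z1, meets criterion V, is anodized, meets criterion V1, is in state L1, carries flag B, is tagged G, satisfies condition H, has a surface defect, is in category Z, is in category A, has marker E1, is in state D, is classified as M1, satisfies condition T, meets spec.
Rules concluding "it is tagged S": R5 needs "it is tagged C"; R35 needs "it is in state J" — none of these are established.

No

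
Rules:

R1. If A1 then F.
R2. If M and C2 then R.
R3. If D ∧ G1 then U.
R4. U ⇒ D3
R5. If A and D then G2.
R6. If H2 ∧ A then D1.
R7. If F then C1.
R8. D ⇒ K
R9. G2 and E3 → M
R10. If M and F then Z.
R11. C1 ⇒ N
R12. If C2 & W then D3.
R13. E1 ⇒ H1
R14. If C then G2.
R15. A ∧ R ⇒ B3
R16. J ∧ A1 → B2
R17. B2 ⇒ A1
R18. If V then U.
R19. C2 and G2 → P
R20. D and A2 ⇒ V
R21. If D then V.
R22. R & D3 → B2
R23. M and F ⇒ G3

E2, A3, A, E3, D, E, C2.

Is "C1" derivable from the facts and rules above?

Yes

G2  (by R5: A, D)
M  (by R9: G2, E3)
V  (by R21: D)
R  (by R2: M, C2)
U  (by R18: V)
D3  (by R4: U)
B2  (by R22: R, D3)
A1  (by R17: B2)
F  (by R1: A1)
C1  (by R7: F)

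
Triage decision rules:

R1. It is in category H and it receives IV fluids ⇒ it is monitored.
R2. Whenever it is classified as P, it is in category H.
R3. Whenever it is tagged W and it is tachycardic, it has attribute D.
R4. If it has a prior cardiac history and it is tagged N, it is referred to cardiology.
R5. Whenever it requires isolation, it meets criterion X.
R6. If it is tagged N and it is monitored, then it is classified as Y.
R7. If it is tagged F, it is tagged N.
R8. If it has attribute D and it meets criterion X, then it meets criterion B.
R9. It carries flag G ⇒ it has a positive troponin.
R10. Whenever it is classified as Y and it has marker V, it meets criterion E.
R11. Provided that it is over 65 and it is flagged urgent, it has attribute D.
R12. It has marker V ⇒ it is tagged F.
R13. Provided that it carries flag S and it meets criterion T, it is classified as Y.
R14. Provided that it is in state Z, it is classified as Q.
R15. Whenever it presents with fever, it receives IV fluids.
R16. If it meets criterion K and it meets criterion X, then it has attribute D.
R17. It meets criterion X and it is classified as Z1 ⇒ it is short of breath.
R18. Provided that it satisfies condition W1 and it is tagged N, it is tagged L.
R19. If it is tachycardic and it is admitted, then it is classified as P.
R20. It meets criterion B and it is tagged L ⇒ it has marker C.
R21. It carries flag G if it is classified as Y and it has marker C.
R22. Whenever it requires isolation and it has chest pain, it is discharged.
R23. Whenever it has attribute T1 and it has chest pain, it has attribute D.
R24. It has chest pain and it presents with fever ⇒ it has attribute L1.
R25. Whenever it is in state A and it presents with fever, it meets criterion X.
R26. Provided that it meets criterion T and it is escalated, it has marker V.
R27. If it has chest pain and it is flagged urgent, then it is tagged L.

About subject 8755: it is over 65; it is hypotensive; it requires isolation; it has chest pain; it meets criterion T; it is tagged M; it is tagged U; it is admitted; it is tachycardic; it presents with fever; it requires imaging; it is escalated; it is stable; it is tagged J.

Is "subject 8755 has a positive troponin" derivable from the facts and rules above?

No

Forward chaining from the given facts derives: meets criterion X, receives IV fluids, is classified as P, is discharged, has attribute L1, has marker V, is in category H, is tagged F, is monitored, is tagged N, is classified as Y, meets criterion E.
The only rule concluding "it has a positive troponin" is R9, which needs "it carries flag G"; that is never established.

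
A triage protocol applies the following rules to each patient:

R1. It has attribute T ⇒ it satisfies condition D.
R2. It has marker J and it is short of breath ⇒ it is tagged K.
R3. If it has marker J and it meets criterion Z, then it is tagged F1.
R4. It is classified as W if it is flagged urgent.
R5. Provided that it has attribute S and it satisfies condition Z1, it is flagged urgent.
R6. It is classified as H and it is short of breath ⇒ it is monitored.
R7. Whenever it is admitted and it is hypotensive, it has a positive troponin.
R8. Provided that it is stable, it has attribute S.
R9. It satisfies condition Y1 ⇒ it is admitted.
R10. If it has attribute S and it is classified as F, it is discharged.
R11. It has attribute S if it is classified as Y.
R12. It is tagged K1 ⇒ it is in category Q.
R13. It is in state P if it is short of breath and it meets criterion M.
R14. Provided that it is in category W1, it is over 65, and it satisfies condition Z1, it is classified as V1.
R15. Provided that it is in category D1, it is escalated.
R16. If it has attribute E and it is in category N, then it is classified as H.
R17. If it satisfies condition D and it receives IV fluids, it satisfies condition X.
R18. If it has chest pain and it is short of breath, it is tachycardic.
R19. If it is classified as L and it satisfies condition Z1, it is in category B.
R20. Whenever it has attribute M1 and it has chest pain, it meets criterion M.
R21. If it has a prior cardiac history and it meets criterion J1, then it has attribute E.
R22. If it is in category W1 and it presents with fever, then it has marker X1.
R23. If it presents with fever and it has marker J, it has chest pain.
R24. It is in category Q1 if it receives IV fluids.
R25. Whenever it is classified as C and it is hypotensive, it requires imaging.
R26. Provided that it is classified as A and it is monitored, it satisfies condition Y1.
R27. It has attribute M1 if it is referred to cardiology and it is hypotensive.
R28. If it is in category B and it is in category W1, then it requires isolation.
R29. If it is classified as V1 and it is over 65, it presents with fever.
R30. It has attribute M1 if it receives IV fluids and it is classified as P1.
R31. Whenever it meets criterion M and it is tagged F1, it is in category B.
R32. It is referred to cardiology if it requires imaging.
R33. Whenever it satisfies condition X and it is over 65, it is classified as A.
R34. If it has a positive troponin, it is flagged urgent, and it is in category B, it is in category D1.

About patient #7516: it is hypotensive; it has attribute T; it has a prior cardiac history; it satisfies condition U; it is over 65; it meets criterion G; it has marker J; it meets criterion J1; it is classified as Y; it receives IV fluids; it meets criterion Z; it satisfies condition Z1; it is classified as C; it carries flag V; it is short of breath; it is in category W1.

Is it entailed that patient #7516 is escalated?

No

Forward chaining from the given facts derives: satisfies condition D, is tagged K, is tagged F1, has attribute S, is classified as V1, satisfies condition X, has attribute E, is in category Q1, requires imaging, presents with fever, is referred to cardiology, is classified as A, is flagged urgent, has marker X1, has chest pain, has attribute M1, is classified as W, is tachycardic, meets criterion M, is in category B, is in state P, requires isolation.
The only rule concluding "it is escalated" is R15, which needs "it is in category D1"; that is never established.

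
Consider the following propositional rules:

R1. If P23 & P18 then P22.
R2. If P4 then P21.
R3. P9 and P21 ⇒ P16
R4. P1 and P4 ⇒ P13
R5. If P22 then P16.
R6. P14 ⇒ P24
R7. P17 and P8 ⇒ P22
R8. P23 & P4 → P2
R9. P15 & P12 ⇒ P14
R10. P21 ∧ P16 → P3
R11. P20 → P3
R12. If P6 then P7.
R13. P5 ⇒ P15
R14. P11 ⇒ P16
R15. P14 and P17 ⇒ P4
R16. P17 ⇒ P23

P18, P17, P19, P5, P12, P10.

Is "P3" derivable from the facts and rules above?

Yes

P15  (by R13: P5)
P23  (by R16: P17)
P22  (by R1: P23, P18)
P16  (by R5: P22)
P14  (by R9: P15, P12)
P4  (by R15: P14, P17)
P21  (by R2: P4)
P3  (by R10: P21, P16)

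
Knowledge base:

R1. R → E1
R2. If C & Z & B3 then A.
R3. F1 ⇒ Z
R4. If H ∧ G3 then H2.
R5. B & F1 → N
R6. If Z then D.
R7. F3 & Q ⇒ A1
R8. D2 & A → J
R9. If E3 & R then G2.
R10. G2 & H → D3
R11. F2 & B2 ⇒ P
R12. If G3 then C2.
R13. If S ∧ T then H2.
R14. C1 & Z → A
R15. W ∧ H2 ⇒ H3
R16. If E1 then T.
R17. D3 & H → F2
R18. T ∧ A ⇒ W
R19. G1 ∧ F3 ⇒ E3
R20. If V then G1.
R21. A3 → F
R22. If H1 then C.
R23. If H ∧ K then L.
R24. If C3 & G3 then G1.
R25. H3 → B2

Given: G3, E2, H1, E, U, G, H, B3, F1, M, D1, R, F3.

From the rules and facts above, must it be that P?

Forward chaining from the given facts derives: E1, Z, H2, D, C2, T, C, A, W, H3, B2.
The only rule concluding P is R11, which needs F2; that is never established.

No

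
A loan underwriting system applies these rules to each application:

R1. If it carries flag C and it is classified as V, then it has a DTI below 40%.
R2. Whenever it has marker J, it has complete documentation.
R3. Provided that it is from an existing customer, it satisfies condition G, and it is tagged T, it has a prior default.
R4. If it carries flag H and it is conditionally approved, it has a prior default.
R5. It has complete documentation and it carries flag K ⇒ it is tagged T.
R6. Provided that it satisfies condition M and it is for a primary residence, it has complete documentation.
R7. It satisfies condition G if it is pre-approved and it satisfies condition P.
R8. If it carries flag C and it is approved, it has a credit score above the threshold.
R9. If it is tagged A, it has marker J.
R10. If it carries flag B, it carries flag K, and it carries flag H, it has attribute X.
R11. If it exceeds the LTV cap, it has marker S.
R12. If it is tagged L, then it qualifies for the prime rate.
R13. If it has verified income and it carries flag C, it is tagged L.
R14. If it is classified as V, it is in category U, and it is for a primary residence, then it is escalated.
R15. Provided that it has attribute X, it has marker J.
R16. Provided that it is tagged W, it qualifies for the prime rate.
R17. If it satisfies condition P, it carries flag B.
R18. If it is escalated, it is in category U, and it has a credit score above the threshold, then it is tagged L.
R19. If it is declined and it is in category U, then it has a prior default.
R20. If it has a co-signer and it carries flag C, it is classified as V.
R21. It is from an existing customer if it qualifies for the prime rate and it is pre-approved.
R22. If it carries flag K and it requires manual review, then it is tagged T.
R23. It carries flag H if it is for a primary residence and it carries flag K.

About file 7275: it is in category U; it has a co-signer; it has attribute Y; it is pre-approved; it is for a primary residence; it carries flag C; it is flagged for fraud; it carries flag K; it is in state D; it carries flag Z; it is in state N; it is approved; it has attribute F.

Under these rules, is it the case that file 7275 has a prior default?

Forward chaining from the given facts derives: has a credit score above the threshold, is classified as V, carries flag H, has a DTI below 40%, is escalated, is tagged L, qualifies for the prime rate, is from an existing customer.
Rules concluding "it has a prior default": R3 needs "it satisfies condition G"; R4 needs "it is conditionally approved"; R19 needs "it is declined" — none of these are established.

No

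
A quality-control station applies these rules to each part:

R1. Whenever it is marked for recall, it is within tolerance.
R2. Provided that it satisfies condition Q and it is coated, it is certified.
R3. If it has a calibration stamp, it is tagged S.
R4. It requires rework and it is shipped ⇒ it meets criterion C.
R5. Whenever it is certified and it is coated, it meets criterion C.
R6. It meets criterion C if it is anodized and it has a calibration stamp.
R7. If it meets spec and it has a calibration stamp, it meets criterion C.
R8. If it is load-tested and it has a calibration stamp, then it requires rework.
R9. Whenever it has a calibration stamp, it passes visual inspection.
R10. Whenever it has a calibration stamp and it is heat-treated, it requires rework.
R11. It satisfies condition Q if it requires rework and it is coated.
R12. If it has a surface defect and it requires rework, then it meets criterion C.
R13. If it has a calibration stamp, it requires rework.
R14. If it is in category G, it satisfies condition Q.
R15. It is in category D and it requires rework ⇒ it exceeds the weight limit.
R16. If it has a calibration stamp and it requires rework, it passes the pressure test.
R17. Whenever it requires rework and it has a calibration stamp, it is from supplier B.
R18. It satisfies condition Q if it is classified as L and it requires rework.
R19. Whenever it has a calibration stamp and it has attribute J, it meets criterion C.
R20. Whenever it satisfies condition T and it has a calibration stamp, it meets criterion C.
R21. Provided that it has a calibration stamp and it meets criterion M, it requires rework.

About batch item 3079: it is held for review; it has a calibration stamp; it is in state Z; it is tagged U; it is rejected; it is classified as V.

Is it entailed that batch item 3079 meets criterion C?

No

Forward chaining from the given facts derives: is tagged S, passes visual inspection, requires rework, passes the pressure test, is from supplier B.
Rules concluding "it meets criterion C": R4 needs "it is shipped"; R5 needs "it is certified"; R6 needs "it is anodized"; R7 needs "it meets spec"; R12 needs "it has a surface defect"; R19 needs "it has attribute J"; R20 needs "it satisfies condition T" — none of these are established.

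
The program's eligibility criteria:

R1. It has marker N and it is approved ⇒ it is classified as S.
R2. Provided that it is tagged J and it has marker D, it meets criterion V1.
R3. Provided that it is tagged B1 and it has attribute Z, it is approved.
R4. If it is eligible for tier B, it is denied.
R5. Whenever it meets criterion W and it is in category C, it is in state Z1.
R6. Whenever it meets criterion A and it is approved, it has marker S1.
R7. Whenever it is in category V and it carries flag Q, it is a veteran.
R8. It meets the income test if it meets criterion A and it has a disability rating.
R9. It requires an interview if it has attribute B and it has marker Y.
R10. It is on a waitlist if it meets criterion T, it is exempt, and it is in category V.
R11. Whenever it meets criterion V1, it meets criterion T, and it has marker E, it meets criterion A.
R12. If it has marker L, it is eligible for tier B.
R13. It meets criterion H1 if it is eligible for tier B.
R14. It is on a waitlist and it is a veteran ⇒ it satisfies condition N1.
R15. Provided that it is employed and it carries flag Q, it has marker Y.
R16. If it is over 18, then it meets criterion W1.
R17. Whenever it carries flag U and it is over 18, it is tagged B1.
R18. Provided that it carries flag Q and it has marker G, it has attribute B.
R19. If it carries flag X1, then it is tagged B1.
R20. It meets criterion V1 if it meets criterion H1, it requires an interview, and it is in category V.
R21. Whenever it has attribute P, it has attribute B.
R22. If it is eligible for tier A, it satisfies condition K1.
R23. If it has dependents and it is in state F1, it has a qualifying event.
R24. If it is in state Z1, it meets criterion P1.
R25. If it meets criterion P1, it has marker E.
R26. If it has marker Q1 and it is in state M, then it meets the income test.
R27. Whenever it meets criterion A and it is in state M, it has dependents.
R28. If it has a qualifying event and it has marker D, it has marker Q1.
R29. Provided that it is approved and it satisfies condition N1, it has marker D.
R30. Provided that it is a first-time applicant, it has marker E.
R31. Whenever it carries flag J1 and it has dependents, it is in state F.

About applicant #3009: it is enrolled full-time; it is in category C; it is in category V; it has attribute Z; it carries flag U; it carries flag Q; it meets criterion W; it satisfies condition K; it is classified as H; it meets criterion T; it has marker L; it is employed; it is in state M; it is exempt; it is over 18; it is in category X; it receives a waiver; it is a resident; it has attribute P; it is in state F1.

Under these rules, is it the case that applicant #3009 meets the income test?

Yes

By R5 (it meets criterion W, it is in category C): it is in state Z1.
By R7 (it is in category V, it carries flag Q): it is a veteran.
By R10 (it meets criterion T, it is exempt, it is in category V): it is on a waitlist.
By R12 (it has marker L): it is eligible for tier B.
By R13 (it is eligible for tier B): it meets criterion H1.
By R14 (it is on a waitlist, it is a veteran): it satisfies condition N1.
By R15 (it is employed, it carries flag Q): it has marker Y.
By R17 (it carries flag U, it is over 18): it is tagged B1.
By R21 (it has attribute P): it has attribute B.
By R24 (it is in state Z1): it meets criterion P1.
By R25 (it meets criterion P1): it has marker E.
By R3 (it is tagged B1, it has attribute Z): it is approved.
By R9 (it has attribute B, it has marker Y): it requires an interview.
By R20 (it meets criterion H1, it requires an interview, it is in category V): it meets criterion V1.
By R29 (it is approved, it satisfies condition N1): it has marker D.
By R11 (it meets criterion V1, it meets criterion T, it has marker E): it meets criterion A.
By R27 (it meets criterion A, it is in state M): it has dependents.
By R23 (it has dependents, it is in state F1): it has a qualifying event.
By R28 (it has a qualifying event, it has marker D): it has marker Q1.
By R26 (it has marker Q1, it is in state M): it meets the income test.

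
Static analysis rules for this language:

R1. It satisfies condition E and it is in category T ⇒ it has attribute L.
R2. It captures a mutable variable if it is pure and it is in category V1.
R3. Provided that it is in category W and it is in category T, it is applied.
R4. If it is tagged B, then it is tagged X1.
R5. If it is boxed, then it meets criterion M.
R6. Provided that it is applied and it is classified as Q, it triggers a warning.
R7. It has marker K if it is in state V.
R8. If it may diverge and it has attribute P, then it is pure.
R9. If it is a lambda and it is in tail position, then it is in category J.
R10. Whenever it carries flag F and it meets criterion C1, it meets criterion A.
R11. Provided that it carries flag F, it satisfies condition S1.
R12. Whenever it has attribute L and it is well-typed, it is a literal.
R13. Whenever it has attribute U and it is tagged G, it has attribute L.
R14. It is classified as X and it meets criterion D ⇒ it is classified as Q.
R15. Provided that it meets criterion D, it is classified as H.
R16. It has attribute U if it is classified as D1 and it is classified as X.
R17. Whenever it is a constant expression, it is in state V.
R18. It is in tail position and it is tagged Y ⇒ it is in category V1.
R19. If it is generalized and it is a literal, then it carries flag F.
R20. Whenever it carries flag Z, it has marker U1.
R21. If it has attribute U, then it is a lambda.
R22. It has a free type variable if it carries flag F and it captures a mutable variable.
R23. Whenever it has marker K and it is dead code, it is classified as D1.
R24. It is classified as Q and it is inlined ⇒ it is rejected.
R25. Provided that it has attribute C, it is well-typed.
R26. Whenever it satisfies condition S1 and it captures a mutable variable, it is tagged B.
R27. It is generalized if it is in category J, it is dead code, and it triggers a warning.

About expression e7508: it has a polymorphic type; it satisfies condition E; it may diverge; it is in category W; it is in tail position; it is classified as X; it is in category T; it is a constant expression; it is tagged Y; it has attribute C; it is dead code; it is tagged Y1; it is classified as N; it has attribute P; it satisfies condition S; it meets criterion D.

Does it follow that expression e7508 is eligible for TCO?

No

Forward chaining from the given facts derives: has attribute L, is applied, is pure, is classified as Q, is classified as H, is in state V, is in category V1, is well-typed, captures a mutable variable, triggers a warning, has marker K, is a literal, is classified as D1, has attribute U, is a lambda, is in category J, is generalized, carries flag F, has a free type variable, satisfies condition S1, is tagged B, is tagged X1.
No rule has "it is eligible for TCO" as its conclusion, and it is not among the given facts.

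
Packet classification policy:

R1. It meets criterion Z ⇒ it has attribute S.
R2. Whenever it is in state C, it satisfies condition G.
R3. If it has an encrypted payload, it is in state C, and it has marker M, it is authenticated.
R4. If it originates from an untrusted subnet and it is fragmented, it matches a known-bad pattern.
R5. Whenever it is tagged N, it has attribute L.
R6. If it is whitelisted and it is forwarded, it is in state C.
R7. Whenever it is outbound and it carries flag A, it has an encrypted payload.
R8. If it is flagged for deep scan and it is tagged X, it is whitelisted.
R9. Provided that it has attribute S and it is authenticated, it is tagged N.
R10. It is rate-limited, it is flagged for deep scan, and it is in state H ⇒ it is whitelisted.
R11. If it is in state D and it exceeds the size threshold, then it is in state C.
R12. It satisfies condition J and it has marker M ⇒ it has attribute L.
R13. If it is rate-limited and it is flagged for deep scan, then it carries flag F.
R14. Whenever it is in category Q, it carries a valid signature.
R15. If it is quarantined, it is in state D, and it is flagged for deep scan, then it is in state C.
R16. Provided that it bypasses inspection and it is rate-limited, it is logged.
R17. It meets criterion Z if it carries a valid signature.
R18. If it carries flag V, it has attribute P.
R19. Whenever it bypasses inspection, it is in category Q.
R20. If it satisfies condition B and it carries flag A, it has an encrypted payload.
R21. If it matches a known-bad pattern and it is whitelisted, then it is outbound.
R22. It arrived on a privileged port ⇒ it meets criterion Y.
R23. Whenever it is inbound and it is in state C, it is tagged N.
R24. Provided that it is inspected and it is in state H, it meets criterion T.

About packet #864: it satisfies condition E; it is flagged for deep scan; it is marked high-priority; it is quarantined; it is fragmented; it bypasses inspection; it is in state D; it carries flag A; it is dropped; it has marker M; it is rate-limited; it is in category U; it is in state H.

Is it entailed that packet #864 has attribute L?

No

Forward chaining from the given facts derives: is whitelisted, carries flag F, is in state C, is logged, is in category Q, satisfies condition G, carries a valid signature, meets criterion Z, has attribute S.
Rules concluding "it has attribute L": R5 needs "it is tagged N"; R12 needs "it satisfies condition J" — none of these are established.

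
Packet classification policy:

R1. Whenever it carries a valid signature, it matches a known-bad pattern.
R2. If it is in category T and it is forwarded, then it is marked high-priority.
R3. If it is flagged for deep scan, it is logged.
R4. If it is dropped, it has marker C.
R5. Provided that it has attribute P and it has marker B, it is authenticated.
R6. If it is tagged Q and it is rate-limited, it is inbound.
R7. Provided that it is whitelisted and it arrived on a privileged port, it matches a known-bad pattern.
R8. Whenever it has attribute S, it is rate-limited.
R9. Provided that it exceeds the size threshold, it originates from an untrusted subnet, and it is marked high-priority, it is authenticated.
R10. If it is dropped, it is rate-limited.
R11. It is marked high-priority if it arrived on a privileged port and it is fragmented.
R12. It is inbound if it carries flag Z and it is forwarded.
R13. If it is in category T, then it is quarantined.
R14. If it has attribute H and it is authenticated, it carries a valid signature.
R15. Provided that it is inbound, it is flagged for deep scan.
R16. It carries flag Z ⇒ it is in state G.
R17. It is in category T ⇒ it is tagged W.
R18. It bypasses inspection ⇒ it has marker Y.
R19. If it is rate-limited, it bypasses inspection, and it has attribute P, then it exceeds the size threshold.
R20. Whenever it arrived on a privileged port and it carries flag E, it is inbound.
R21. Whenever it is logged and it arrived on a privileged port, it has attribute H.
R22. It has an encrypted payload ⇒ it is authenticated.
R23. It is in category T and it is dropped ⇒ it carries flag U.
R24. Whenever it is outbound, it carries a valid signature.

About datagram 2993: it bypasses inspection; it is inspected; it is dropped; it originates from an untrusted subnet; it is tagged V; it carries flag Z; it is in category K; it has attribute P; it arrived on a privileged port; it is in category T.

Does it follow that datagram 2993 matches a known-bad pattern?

Forward chaining from the given facts derives: has marker C, is rate-limited, is quarantined, is in state G, is tagged W, has marker Y, exceeds the size threshold, carries flag U.
Rules concluding "it matches a known-bad pattern": R1 needs "it carries a valid signature"; R7 needs "it is whitelisted" — none of these are established.

No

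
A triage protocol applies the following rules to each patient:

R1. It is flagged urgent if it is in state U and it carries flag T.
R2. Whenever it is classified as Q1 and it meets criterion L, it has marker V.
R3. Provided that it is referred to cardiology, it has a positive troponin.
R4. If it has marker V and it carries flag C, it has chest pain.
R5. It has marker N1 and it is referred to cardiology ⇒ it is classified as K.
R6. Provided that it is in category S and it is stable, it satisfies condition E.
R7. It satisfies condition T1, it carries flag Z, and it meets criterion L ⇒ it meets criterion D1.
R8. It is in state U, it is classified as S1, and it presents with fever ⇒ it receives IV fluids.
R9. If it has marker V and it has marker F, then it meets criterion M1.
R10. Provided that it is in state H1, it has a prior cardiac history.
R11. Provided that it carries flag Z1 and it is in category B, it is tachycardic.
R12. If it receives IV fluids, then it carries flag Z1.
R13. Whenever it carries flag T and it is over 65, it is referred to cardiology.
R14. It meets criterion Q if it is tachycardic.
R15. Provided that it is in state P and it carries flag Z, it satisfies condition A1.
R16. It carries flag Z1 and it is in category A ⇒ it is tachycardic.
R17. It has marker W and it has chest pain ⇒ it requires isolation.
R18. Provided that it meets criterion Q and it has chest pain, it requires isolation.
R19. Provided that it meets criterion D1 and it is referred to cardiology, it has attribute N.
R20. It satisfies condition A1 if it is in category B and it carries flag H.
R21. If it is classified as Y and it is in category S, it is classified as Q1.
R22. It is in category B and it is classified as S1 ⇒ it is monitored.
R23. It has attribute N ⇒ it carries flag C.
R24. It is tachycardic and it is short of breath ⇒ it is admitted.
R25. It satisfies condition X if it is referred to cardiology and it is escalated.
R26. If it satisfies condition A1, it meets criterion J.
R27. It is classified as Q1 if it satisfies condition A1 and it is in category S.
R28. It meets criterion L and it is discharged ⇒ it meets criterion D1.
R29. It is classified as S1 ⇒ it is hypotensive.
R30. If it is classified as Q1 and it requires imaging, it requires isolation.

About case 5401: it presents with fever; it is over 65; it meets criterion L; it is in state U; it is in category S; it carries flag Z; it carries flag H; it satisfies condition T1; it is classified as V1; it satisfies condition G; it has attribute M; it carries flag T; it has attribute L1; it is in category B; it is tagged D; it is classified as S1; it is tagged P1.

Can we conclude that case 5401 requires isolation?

By R7 (it satisfies condition T1, it carries flag Z, it meets criterion L): it meets criterion D1.
By R8 (it is in state U, it is classified as S1, it presents with fever): it receives IV fluids.
By R12 (it receives IV fluids): it carries flag Z1.
By R13 (it carries flag T, it is over 65): it is referred to cardiology.
By R19 (it meets criterion D1, it is referred to cardiology): it has attribute N.
By R20 (it is in category B, it carries flag H): it satisfies condition A1.
By R23 (it has attribute N): it carries flag C.
By R27 (it satisfies condition A1, it is in category S): it is classified as Q1.
By R2 (it is classified as Q1, it meets criterion L): it has marker V.
By R4 (it has marker V, it carries flag C): it has chest pain.
By R11 (it carries flag Z1, it is in category B): it is tachycardic.
By R14 (it is tachycardic): it meets criterion Q.
By R18 (it meets criterion Q, it has chest pain): it requires isolation.

Yes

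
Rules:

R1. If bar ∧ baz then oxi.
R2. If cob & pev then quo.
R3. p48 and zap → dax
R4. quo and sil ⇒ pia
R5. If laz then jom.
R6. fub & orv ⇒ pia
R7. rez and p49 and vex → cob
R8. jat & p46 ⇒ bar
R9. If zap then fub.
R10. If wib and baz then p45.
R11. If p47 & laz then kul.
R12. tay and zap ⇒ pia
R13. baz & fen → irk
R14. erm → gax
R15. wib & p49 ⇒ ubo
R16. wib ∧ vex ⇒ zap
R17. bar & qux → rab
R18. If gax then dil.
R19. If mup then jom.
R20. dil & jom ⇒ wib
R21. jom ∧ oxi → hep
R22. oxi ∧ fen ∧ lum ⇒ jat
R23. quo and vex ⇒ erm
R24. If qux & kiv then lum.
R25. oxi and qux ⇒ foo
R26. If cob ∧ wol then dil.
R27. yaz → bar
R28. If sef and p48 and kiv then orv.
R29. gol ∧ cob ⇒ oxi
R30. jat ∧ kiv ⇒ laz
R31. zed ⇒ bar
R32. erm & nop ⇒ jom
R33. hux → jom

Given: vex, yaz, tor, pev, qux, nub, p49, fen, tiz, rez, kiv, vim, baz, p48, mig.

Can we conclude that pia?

No

Forward chaining from the given facts derives: cob, irk, lum, bar, oxi, quo, rab, jat, erm, foo, laz, jom, gax, dil, wib, hep, p45, ubo, zap, dax, fub.
Rules concluding pia: R4 needs sil; R6 needs orv; R12 needs tay — none of these are established.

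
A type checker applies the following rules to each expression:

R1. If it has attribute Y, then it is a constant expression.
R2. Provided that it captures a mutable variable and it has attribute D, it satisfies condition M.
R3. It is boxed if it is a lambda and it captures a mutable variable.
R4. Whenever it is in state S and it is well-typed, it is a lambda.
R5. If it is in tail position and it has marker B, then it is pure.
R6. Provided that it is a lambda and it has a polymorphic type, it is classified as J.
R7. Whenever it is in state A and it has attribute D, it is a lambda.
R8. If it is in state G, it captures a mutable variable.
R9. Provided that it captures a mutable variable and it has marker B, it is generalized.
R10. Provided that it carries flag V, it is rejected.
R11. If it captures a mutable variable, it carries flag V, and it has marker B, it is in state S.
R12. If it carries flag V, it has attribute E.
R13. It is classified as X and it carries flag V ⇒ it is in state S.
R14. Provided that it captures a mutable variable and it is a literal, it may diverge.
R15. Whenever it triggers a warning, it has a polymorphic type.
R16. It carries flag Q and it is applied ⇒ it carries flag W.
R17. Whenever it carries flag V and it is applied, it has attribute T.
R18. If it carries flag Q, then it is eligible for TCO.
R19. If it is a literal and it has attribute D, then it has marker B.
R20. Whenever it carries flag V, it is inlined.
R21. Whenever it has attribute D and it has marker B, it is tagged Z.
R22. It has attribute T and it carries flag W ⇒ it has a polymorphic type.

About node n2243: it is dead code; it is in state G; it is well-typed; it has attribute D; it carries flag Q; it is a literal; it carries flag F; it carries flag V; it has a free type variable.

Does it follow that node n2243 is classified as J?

No

Forward chaining from the given facts derives: captures a mutable variable, is rejected, has attribute E, may diverge, is eligible for TCO, has marker B, is inlined, is tagged Z, satisfies condition M, is generalized, is in state S, is a lambda, is boxed.
The only rule concluding "it is classified as J" is R6, which needs "it has a polymorphic type"; that is never established.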